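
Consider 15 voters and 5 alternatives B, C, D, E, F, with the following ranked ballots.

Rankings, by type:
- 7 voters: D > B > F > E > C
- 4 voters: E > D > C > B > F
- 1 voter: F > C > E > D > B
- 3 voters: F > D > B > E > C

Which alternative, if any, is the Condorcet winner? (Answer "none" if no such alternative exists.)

Head-to-head results (15 voters):
B–C: B 10–5.
B vs D: D wins 15–0.
B vs E: B, 10–5.
B vs F: B wins 11–4.
C vs D: C is ranked higher on 1 ballot, D on 14. D wins 14–1.
C vs E: C is ranked higher on 1 ballot, E on 14. E wins 14–1.
C vs F: 4 to 11, F.
D vs E: D, 10–5.
D vs F: D preferred on 7+4 = 11 ballots; D wins 11–4.
E–F: F 11–4.
D beats each of B, C, E, F — D is the Condorcet winner.

D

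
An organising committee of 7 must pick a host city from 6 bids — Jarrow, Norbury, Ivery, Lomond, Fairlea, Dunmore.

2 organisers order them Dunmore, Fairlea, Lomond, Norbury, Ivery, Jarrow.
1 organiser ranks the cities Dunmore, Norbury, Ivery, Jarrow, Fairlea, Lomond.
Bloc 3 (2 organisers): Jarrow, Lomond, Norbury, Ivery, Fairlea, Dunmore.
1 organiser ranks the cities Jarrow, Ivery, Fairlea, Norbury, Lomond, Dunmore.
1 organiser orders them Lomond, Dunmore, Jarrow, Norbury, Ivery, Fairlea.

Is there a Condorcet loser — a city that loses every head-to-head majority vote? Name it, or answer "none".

Pairwise majorities:
Jarrow vs Norbury: Jarrow is ranked higher on 2+1+1 = 4 ballots, Norbury on 3. Jarrow wins 4–3.
Jarrow vs Ivery: Jarrow, 4–3.
Jarrow vs Lomond: 1+2+1 = 4 for Jarrow, 3 for Lomond — Jarrow by 4–3.
Jarrow vs Fairlea: Jarrow preferred on 1+2+1+1 = 5 ballots; Jarrow wins 5–2.
Jarrow vs Dunmore: Dunmore, 4–3.
Norbury vs Ivery: 2+1+2+1 = 6 for Norbury, 1 for Ivery — Norbury by 6–1.
Norbury vs Lomond: 1+1 = 2 for Norbury, 5 for Lomond — Lomond by 5–2.
Norbury vs Fairlea: Norbury wins 4–3.
Norbury–Dunmore: Dunmore 4–3.
Ivery vs Lomond: 1+1 = 2 for Ivery, 5 for Lomond — Lomond by 5–2.
Ivery vs Fairlea: 1+2+1+1 = 5 for Ivery, 2 for Fairlea — Ivery by 5–2.
Ivery–Dunmore: Dunmore 4–3.
Lomond vs Fairlea: Fairlea, 4–3.
Lomond vs Dunmore: Lomond, 4–3.
Fairlea vs Dunmore: 2+1 = 3 for Fairlea, 4 for Dunmore — Dunmore by 4–3.
Each city has at least one pairwise win (Jarrow beats Norbury; Norbury beats Ivery; Ivery beats Fairlea; Lomond beats Norbury; Fairlea beats Lomond; Dunmore beats Jarrow) — no Condorcet loser.

none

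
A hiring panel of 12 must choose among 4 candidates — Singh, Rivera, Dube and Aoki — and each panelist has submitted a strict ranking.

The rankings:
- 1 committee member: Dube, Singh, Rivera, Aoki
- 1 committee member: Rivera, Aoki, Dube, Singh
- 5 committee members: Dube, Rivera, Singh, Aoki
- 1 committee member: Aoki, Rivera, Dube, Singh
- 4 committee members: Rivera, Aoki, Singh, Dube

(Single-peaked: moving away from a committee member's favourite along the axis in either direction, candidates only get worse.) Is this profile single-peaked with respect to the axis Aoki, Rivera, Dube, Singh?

no

Axis positions: Aoki=1, Rivera=2, Dube=3, Singh=4.
Type 1 (peak Dube at position 3): ranking walks positions 3-4-2-1, expanding outward from the peak — single-peaked.
Type 2 (peak Rivera at position 2): ranking walks positions 2-1-3-4, expanding outward from the peak — single-peaked.
Type 3 (peak Dube at position 3): ranking walks positions 3-2-4-1, expanding outward from the peak — single-peaked.
Type 4 (peak Aoki at position 1): ranking walks positions 1-2-3-4, expanding outward from the peak — single-peaked.
Type 5: ranking walks positions 2-1-4-3; Singh is ranked above Dube even though Dube lies between Singh and the peak Rivera on the axis — preferences dip and rise again. Not single-peaked.
Type 5 violates single-peakedness, so the profile is not single-peaked on this axis.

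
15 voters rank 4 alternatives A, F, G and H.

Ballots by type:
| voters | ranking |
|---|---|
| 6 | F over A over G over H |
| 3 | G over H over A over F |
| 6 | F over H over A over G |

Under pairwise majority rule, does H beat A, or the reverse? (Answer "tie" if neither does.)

H

Ballots ranking H above A: 3 + 6 = 9.
Ballots ranking A above H: 15 − 9 = 6.
H wins the head-to-head 9–6.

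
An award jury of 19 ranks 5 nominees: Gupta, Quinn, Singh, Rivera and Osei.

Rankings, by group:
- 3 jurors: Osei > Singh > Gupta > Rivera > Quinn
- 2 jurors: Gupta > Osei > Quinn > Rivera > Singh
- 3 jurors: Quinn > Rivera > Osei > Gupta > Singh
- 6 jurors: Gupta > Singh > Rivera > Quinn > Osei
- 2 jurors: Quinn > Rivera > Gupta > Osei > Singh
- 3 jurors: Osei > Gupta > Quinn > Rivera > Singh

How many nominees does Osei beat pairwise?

Osei against each rival (19 jurors):
Osei vs Gupta: Osei preferred on 3+3+3 = 9 ballots; Gupta wins 10–9.
Osei vs Quinn: Quinn, 11–8.
Osei vs Singh: Osei wins 13–6.
Osei vs Rivera: Rivera wins 11–8.
Osei beats Singh; loses to Gupta, Quinn, Rivera — 1 pairwise win.

1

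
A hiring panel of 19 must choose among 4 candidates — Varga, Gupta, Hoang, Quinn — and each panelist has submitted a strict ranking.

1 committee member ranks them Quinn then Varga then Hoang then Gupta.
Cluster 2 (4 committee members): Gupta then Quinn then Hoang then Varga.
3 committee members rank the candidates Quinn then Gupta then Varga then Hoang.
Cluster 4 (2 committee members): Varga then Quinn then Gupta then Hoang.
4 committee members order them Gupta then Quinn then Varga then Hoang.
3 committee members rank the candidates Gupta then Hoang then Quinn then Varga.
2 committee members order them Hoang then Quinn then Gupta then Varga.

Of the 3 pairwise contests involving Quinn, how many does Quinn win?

2

Quinn against each rival (19 committee members):
Quinn vs Varga: 1+4+3+4+3+2 = 17 for Quinn, 2 for Varga — Quinn by 17–2.
Quinn vs Gupta: Quinn preferred on 1+3+2+2 = 8 ballots; Gupta wins 11–8.
Quinn vs Hoang: Quinn wins 14–5.
Quinn beats Varga, Hoang; loses to Gupta — 2 pairwise wins.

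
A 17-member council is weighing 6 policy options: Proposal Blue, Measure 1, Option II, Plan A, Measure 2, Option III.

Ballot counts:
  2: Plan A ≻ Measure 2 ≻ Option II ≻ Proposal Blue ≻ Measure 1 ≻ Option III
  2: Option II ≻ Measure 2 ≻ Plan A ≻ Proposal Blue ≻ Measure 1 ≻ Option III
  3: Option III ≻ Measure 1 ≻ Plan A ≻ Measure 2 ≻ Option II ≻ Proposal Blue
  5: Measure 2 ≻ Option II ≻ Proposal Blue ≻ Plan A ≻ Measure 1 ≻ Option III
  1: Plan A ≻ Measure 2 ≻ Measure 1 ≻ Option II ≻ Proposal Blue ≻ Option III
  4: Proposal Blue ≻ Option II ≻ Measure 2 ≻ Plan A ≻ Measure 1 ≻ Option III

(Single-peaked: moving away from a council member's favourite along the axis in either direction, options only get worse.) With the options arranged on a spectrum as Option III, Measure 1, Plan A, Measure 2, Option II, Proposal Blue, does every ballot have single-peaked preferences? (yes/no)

yes

Axis positions: Option III=1, Measure 1=2, Plan A=3, Measure 2=4, Option II=5, Proposal Blue=6.
Faction 1 (peak Plan A at position 3): ranking walks positions 3-4-5-6-2-1, expanding outward from the peak — single-peaked.
Faction 2 (peak Option II at position 5): ranking walks positions 5-4-3-6-2-1, expanding outward from the peak — single-peaked.
Faction 3 (peak Option III at position 1): ranking walks positions 1-2-3-4-5-6, expanding outward from the peak — single-peaked.
Faction 4 (peak Measure 2 at position 4): ranking walks positions 4-5-6-3-2-1, expanding outward from the peak — single-peaked.
Faction 5 (peak Plan A at position 3): ranking walks positions 3-4-2-5-6-1, expanding outward from the peak — single-peaked.
Faction 6 (peak Proposal Blue at position 6): ranking walks positions 6-5-4-3-2-1, expanding outward from the peak — single-peaked.
Every ranking is single-peaked on this axis.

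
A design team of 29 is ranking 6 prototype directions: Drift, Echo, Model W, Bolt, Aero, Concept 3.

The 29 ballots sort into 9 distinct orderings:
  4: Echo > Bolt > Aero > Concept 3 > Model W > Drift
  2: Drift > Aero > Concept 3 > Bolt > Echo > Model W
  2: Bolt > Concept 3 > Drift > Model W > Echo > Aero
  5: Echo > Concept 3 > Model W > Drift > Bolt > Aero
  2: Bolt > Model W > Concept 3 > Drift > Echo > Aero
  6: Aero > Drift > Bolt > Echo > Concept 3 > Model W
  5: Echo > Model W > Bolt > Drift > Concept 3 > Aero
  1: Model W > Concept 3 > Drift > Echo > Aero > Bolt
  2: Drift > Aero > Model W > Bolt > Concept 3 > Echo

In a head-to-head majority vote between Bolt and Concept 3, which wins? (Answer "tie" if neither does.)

Ballots ranking Bolt above Concept 3: 4 + 2 + 2 + 6 + 5 + 2 = 21.
Ballots ranking Concept 3 above Bolt: 29 − 21 = 8.
Bolt wins the head-to-head 21–8.

Bolt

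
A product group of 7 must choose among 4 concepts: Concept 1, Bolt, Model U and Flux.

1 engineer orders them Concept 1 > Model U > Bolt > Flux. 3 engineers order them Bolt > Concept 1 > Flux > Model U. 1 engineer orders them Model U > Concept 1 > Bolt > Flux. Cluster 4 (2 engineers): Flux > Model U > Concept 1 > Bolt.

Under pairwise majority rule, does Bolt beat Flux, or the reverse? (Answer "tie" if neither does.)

Bolt

Ballots ranking Bolt above Flux: 1 + 3 + 1 = 5.
Ballots ranking Flux above Bolt: 7 − 5 = 2.
Bolt wins the head-to-head 5–2.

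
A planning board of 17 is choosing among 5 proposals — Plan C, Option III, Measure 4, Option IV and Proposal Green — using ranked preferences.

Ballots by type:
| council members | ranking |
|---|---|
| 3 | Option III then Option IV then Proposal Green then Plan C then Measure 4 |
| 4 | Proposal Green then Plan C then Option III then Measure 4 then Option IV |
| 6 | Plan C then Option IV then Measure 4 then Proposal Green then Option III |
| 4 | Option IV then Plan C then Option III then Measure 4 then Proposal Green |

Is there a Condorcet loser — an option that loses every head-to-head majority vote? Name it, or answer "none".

Pairwise majorities:
Plan C vs Option III: 4+6+4 = 14 for Plan C, 3 for Option III — Plan C by 14–3.
Plan C vs Measure 4: Plan C wins 17–0.
Plan C vs Option IV: Plan C preferred on 4+6 = 10 ballots; Plan C wins 10–7.
Plan C vs Proposal Green: 6+4 = 10 for Plan C, 7 for Proposal Green — Plan C by 10–7.
Option III vs Measure 4: 3+4+4 = 11 for Option III, 6 for Measure 4 — Option III by 11–6.
Option III vs Option IV: 7 to 10, Option IV.
Option III–Proposal Green: Proposal Green 10–7.
Measure 4 vs Option IV: Measure 4 is ranked higher on 4 ballots, Option IV on 13. Option IV wins 13–4.
Measure 4 vs Proposal Green: Measure 4, 10–7.
Option IV vs Proposal Green: Option IV is ranked higher on 3+6+4 = 13 ballots, Proposal Green on 4. Option IV wins 13–4.
Every option wins at least one matchup (Plan C beats Option III; Option III beats Measure 4; Measure 4 beats Proposal Green; Option IV beats Option III; Proposal Green beats Option III), so there is no Condorcet loser.

none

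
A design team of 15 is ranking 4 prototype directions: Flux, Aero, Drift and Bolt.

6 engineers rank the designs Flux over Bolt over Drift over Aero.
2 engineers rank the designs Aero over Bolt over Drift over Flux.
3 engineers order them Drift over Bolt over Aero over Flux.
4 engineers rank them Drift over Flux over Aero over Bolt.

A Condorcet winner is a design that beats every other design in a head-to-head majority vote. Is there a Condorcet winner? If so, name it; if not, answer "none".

none

Pairwise majorities:
Flux vs Aero: Flux, 10–5.
Flux vs Drift: Drift wins 9–6.
Flux vs Bolt: Flux, 10–5.
Aero–Drift: Drift 13–2.
Aero–Bolt: Bolt 9–6.
Drift vs Bolt: Bolt, 8–7.
Every design loses at least once (Flux loses to Drift; Aero loses to Flux; Drift loses to Bolt; Bolt loses to Flux). The majority relation contains the cycle Flux > Bolt > Drift > Flux, so there is no Condorcet winner.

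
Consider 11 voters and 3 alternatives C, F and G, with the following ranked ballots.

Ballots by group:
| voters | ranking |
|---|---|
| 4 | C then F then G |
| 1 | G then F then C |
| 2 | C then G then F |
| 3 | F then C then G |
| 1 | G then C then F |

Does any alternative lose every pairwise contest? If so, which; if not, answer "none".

Pairwise majorities:
C vs F: C, 7–4.
C vs G: C wins 9–2.
F vs G: F wins 7–4.
Only G has no wins; G is the Condorcet loser.

G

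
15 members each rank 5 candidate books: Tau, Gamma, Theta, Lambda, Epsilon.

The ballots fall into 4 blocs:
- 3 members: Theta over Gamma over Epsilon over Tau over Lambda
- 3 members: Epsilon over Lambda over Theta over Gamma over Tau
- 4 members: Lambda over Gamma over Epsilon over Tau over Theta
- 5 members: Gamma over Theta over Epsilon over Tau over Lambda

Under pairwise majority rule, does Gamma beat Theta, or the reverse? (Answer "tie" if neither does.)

Gamma

Ballots ranking Gamma above Theta: 4 + 5 = 9.
Ballots ranking Theta above Gamma: 15 − 9 = 6.
Gamma wins the head-to-head 9–6.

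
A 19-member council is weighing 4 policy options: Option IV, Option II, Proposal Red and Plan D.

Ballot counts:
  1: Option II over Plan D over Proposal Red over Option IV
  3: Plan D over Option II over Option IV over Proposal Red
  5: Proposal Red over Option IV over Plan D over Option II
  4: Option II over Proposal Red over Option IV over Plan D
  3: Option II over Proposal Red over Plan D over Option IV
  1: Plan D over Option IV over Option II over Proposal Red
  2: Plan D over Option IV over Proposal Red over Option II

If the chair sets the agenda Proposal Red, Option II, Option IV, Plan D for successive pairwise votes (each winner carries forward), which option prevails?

Plan D

Round 1: Proposal Red vs Option II — 7–12, Option II advances.
Round 2: Option II vs Option IV — 11–8, Option II advances.
Round 3: Option II vs Plan D — 8–11, Plan D advances.
The agenda winner is Plan D.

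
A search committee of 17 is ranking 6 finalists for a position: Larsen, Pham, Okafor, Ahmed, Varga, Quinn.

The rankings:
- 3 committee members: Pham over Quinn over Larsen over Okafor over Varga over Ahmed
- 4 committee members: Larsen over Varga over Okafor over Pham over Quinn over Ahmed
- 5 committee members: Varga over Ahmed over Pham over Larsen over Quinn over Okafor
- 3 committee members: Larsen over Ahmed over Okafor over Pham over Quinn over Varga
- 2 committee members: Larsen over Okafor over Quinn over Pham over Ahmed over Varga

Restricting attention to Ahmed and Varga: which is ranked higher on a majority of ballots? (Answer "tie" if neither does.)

Varga

Ballots ranking Ahmed above Varga: 3 + 2 = 5.
Ballots ranking Varga above Ahmed: 17 − 5 = 12.
Varga wins the head-to-head 12–5.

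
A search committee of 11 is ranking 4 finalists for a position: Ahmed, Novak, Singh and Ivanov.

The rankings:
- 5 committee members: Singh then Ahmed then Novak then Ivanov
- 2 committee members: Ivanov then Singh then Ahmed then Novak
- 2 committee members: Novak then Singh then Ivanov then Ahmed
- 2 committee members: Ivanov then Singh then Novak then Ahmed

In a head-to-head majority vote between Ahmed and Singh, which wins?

No ballot ranks Ahmed above Singh: 0.
Ballots ranking Singh above Ahmed: 11 − 0 = 11.
Singh wins the head-to-head 11–0.

Singh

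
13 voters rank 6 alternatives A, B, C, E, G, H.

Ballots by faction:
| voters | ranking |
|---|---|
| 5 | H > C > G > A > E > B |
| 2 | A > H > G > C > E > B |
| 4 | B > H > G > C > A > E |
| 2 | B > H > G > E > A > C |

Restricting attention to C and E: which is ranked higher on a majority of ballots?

Ballots ranking C above E: 5 + 2 + 4 = 11.
Ballots ranking E above C: 13 − 11 = 2.
C wins the head-to-head 11–2.

C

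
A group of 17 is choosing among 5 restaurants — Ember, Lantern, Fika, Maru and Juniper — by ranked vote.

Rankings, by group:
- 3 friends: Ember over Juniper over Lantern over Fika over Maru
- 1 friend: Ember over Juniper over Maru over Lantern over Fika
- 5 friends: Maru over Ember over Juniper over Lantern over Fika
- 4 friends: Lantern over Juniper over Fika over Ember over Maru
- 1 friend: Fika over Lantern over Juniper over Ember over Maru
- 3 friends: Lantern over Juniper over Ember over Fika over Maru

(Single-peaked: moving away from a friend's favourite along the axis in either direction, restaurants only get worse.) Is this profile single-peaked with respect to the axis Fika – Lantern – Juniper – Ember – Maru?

Axis positions: Fika=1, Lantern=2, Juniper=3, Ember=4, Maru=5.
Group 1 (peak Ember at position 4): ranking walks positions 4-3-2-1-5, expanding outward from the peak — single-peaked.
Group 2 (peak Ember at position 4): ranking walks positions 4-3-5-2-1, expanding outward from the peak — single-peaked.
Group 3 (peak Maru at position 5): ranking walks positions 5-4-3-2-1, expanding outward from the peak — single-peaked.
Group 4 (peak Lantern at position 2): ranking walks positions 2-3-1-4-5, expanding outward from the peak — single-peaked.
Group 5 (peak Fika at position 1): ranking walks positions 1-2-3-4-5, expanding outward from the peak — single-peaked.
Group 6 (peak Lantern at position 2): ranking walks positions 2-3-4-1-5, expanding outward from the peak — single-peaked.
Every ranking is single-peaked on this axis.

yes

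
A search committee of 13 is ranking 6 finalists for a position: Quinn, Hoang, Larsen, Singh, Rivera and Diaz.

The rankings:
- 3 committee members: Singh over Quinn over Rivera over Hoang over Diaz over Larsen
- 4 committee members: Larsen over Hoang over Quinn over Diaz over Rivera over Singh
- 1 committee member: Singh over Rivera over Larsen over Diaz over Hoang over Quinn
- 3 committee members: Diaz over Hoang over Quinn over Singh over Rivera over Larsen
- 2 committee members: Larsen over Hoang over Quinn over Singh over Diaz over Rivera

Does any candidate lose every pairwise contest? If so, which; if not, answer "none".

Pairwise majorities:
Quinn–Hoang: Hoang 10–3.
Quinn vs Larsen: Larsen wins 7–6.
Quinn vs Singh: Quinn is ranked higher on 4+3+2 = 9 ballots, Singh on 4. Quinn wins 9–4.
Quinn vs Rivera: Quinn, 12–1.
Quinn–Diaz: Quinn 9–4.
Hoang vs Larsen: Hoang is ranked higher on 3+3 = 6 ballots, Larsen on 7. Larsen wins 7–6.
Hoang vs Singh: 9 to 4, Hoang.
Hoang–Rivera: Hoang 9–4.
Hoang vs Diaz: Hoang is ranked higher on 3+4+2 = 9 ballots, Diaz on 4. Hoang wins 9–4.
Larsen–Singh: Singh 7–6.
Larsen vs Rivera: Larsen is ranked higher on 4+2 = 6 ballots, Rivera on 7. Rivera wins 7–6.
Larsen vs Diaz: Larsen wins 7–6.
Singh–Rivera: Singh 9–4.
Singh vs Diaz: Singh is ranked higher on 3+1+2 = 6 ballots, Diaz on 7. Diaz wins 7–6.
Rivera vs Diaz: Rivera is ranked higher on 3+1 = 4 ballots, Diaz on 9. Diaz wins 9–4.
No candidate is winless: Quinn beats Singh; Hoang beats Quinn; Larsen beats Quinn; Singh beats Larsen; Rivera beats Larsen; Diaz beats Singh. There is no Condorcet loser.

none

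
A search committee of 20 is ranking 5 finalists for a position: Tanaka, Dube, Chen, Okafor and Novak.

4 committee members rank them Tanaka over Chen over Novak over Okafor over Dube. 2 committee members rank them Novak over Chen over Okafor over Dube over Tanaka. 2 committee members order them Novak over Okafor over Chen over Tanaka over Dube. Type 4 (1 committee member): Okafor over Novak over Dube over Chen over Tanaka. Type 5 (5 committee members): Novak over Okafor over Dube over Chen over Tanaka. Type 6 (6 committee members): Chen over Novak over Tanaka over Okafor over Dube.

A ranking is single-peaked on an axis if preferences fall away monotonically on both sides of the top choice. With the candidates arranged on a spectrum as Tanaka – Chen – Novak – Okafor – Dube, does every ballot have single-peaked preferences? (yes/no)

Axis positions: Tanaka=1, Chen=2, Novak=3, Okafor=4, Dube=5.
Type 1 (peak Tanaka at position 1): ranking walks positions 1-2-3-4-5, expanding outward from the peak — single-peaked.
Type 2 (peak Novak at position 3): ranking walks positions 3-2-4-5-1, expanding outward from the peak — single-peaked.
Type 3 (peak Novak at position 3): ranking walks positions 3-4-2-1-5, expanding outward from the peak — single-peaked.
Type 4 (peak Okafor at position 4): ranking walks positions 4-3-5-2-1, expanding outward from the peak — single-peaked.
Type 5 (peak Novak at position 3): ranking walks positions 3-4-5-2-1, expanding outward from the peak — single-peaked.
Type 6 (peak Chen at position 2): ranking walks positions 2-3-1-4-5, expanding outward from the peak — single-peaked.
Every ranking is single-peaked on this axis.

yes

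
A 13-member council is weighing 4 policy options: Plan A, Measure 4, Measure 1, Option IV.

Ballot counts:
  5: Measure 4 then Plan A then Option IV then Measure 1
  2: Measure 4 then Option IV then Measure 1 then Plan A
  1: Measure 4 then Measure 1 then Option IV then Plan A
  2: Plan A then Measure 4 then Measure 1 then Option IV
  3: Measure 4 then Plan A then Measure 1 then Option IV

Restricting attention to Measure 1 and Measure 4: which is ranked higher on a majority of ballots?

Measure 4

No ballot ranks Measure 1 above Measure 4: 0.
Ballots ranking Measure 4 above Measure 1: 13 − 0 = 13.
Measure 4 wins the head-to-head 13–0.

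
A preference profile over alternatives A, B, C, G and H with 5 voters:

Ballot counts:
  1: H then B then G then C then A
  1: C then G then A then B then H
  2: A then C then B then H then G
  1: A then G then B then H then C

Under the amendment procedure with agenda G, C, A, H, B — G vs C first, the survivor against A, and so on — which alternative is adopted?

A

Round 1: G vs C — 2–3, C advances.
Round 2: C vs A — 2–3, A advances.
Round 3: A vs H — 4–1, A advances.
Round 4: A vs B — 4–1, A advances.
The agenda winner is A.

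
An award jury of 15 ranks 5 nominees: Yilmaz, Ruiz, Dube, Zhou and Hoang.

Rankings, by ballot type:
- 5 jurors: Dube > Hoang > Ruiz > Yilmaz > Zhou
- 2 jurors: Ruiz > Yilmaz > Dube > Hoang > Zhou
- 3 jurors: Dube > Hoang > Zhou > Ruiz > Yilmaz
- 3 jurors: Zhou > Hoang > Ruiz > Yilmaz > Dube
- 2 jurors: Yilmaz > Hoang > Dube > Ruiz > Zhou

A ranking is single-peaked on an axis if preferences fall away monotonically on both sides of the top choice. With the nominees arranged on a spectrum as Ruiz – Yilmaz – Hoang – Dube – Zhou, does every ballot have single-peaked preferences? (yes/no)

no

Axis positions: Ruiz=1, Yilmaz=2, Hoang=3, Dube=4, Zhou=5.
Ballot type 1: ranking walks positions 4-3-1-2-5; Ruiz is ranked above Yilmaz even though Yilmaz lies between Ruiz and the peak Dube on the axis — preferences dip and rise again. Not single-peaked.
Ballot type 2: ranking walks positions 1-2-4-3-5; Dube is ranked above Hoang even though Hoang lies between Dube and the peak Ruiz on the axis — preferences dip and rise again. Not single-peaked.
Ballot type 3: ranking walks positions 4-3-5-1-2; Ruiz is ranked above Yilmaz even though Yilmaz lies between Ruiz and the peak Dube on the axis — preferences dip and rise again. Not single-peaked.
Ballot type 4: ranking walks positions 5-3-1-2-4; Hoang is ranked above Dube even though Dube lies between Hoang and the peak Zhou on the axis — preferences dip and rise again. Not single-peaked.
Ballot type 5 (peak Yilmaz at position 2): ranking walks positions 2-3-4-1-5, expanding outward from the peak — single-peaked.
Ballot type 1 violates single-peakedness, so the profile is not single-peaked on this axis.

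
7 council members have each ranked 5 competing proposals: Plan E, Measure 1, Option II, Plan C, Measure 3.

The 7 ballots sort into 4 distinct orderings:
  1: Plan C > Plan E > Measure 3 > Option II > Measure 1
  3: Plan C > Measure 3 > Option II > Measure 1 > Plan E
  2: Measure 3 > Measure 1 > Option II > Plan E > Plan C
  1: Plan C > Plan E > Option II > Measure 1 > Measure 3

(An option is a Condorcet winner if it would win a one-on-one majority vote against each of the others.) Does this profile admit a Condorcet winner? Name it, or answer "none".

Check each pair by majority over 7 ballots:
Plan E vs Measure 1: Plan E preferred on 1+1 = 2 ballots; Measure 1 wins 5–2.
Plan E vs Option II: Plan E preferred on 1+1 = 2 ballots; Option II wins 5–2.
Plan E vs Plan C: Plan E is ranked higher on 2 ballots, Plan C on 5. Plan C wins 5–2.
Plan E vs Measure 3: Plan E is ranked higher on 1+1 = 2 ballots, Measure 3 on 5. Measure 3 wins 5–2.
Measure 1 vs Option II: Measure 1 preferred on 2 ballots; Option II wins 5–2.
Measure 1 vs Plan C: Measure 1 is ranked higher on 2 ballots, Plan C on 5. Plan C wins 5–2.
Measure 1 vs Measure 3: Measure 1 is ranked higher on 1 ballot, Measure 3 on 6. Measure 3 wins 6–1.
Option II vs Plan C: Option II preferred on 2 ballots; Plan C wins 5–2.
Option II vs Measure 3: 1 to 6, Measure 3.
Plan C vs Measure 3: Plan C preferred on 1+3+1 = 5 ballots; Plan C wins 5–2.
Plan C beats each of Plan E, Measure 1, Option II, Measure 3 — Plan C is the Condorcet winner.

Plan C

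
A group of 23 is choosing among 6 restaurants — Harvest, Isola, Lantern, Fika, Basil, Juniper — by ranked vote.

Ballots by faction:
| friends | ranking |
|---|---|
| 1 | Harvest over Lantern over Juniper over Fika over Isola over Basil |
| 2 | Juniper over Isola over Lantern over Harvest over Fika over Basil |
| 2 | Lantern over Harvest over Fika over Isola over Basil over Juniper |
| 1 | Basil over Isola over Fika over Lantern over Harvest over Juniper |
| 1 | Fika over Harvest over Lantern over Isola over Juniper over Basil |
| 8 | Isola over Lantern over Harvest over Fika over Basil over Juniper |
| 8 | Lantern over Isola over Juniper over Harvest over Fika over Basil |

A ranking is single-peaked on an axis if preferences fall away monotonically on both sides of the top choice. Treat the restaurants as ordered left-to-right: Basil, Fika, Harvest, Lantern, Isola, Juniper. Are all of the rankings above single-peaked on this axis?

Axis positions: Basil=1, Fika=2, Harvest=3, Lantern=4, Isola=5, Juniper=6.
Faction 1: ranking walks positions 3-4-6-2-5-1; Juniper is ranked above Isola even though Isola lies between Juniper and the peak Harvest on the axis — preferences dip and rise again. Not single-peaked.
Faction 2 (peak Juniper at position 6): ranking walks positions 6-5-4-3-2-1, expanding outward from the peak — single-peaked.
Faction 3 (peak Lantern at position 4): ranking walks positions 4-3-2-5-1-6, expanding outward from the peak — single-peaked.
Faction 4: ranking walks positions 1-5-2-4-3-6; Isola is ranked above Fika even though Fika lies between Isola and the peak Basil on the axis — preferences dip and rise again. Not single-peaked.
Faction 5 (peak Fika at position 2): ranking walks positions 2-3-4-5-6-1, expanding outward from the peak — single-peaked.
Faction 6 (peak Isola at position 5): ranking walks positions 5-4-3-2-1-6, expanding outward from the peak — single-peaked.
Faction 7 (peak Lantern at position 4): ranking walks positions 4-5-6-3-2-1, expanding outward from the peak — single-peaked.
Faction 1 violates single-peakedness, so the profile is not single-peaked on this axis.

no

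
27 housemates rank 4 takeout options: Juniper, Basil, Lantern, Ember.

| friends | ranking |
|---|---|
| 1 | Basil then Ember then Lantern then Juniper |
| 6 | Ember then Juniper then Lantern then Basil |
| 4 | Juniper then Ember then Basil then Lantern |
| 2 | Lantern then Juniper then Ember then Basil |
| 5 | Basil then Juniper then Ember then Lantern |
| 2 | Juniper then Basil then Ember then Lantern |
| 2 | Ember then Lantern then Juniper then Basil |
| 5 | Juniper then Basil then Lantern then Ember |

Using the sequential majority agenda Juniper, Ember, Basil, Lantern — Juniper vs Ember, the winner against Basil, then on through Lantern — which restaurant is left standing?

Juniper

Round 1: Juniper vs Ember — 18–9, Juniper advances.
Round 2: Juniper vs Basil — 21–6, Juniper advances.
Round 3: Juniper vs Lantern — 22–5, Juniper advances.
The agenda winner is Juniper.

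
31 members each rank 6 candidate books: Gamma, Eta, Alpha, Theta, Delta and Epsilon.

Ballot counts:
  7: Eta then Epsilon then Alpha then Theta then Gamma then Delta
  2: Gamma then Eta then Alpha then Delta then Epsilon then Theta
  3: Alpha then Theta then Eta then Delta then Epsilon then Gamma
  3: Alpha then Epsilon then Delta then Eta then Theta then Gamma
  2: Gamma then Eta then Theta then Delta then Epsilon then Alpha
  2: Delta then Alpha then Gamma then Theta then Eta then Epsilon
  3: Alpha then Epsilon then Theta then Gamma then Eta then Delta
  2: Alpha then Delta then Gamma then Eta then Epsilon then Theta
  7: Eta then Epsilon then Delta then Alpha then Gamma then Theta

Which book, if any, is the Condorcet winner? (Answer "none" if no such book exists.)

Eta

Check each pair by majority over 31 ballots:
Gamma vs Eta: 11 to 20, Eta.
Gamma vs Alpha: Alpha wins 27–4.
Gamma vs Theta: 15 to 16, Theta.
Gamma vs Delta: 7+2+2+3 = 14 for Gamma, 17 for Delta — Delta by 17–14.
Gamma vs Epsilon: Epsilon wins 23–8.
Eta vs Alpha: 18 to 13, Eta.
Eta vs Theta: Eta wins 23–8.
Eta vs Delta: Eta preferred on 7+2+3+2+3+7 = 24 ballots; Eta wins 24–7.
Eta vs Epsilon: Eta, 25–6.
Alpha vs Theta: 29 for Alpha, 2 for Theta — Alpha by 29–2.
Alpha vs Delta: 7+2+3+3+3+2 = 20 for Alpha, 11 for Delta — Alpha by 20–11.
Alpha vs Epsilon: Epsilon wins 16–15.
Theta vs Delta: Delta, 16–15.
Theta vs Epsilon: Epsilon, 24–7.
Delta–Epsilon: Epsilon 20–11.
Eta defeats every rival head-to-head and is the Condorcet winner.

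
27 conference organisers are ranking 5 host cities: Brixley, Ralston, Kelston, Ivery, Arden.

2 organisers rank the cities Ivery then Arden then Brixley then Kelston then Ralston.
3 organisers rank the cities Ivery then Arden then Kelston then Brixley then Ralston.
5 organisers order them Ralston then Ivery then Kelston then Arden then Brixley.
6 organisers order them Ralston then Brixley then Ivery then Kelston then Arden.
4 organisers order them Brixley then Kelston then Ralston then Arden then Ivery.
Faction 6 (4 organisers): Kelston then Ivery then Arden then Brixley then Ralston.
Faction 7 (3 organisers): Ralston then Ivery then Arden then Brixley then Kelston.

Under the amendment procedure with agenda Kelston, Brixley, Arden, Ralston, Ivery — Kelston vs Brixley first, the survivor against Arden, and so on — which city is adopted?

Round 1: Kelston vs Brixley — 12–15, Brixley advances.
Round 2: Brixley vs Arden — 10–17, Arden advances.
Round 3: Arden vs Ralston — 9–18, Ralston advances.
Round 4: Ralston vs Ivery — 18–9, Ralston advances.
The agenda winner is Ralston.

Ralston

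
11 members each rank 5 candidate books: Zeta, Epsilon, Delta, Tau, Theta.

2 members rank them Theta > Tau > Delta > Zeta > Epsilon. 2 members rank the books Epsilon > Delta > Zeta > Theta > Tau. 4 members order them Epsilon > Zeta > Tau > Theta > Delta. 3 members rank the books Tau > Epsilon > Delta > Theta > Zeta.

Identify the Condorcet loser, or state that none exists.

Head-to-head results (11 members):
Zeta vs Epsilon: 2 for Zeta, 9 for Epsilon — Epsilon by 9–2.
Zeta vs Delta: Delta wins 7–4.
Zeta vs Tau: 6 to 5, Zeta.
Zeta vs Theta: Zeta wins 6–5.
Epsilon–Delta: Epsilon 9–2.
Epsilon vs Tau: 6 to 5, Epsilon.
Epsilon–Theta: Epsilon 9–2.
Delta vs Tau: 2 to 9, Tau.
Delta vs Theta: Theta, 6–5.
Tau vs Theta: 7 to 4, Tau.
Every book wins at least one matchup (Zeta beats Tau; Epsilon beats Zeta; Delta beats Zeta; Tau beats Delta; Theta beats Delta), so there is no Condorcet loser.

none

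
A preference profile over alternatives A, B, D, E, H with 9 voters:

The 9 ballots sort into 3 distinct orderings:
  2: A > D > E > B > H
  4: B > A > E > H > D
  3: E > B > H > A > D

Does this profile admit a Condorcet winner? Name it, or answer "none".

Check each pair by majority over 9 ballots:
A vs B: A preferred on 2 ballots; B wins 7–2.
A vs D: A preferred on 2+4+3 = 9 ballots; A wins 9–0.
A vs E: 2+4 = 6 for A, 3 for E — A by 6–3.
A vs H: A preferred on 2+4 = 6 ballots; A wins 6–3.
B vs D: B preferred on 4+3 = 7 ballots; B wins 7–2.
B vs E: 4 for B, 5 for E — E by 5–4.
B vs H: B preferred on 2+4+3 = 9 ballots; B wins 9–0.
D vs E: 2 to 7, E.
D vs H: 2 to 7, H.
E vs H: E is ranked higher on 2+4+3 = 9 ballots, H on 0. E wins 9–0.
Each alternative drops at least one matchup (A loses to B; B loses to E; D loses to A; E loses to A; H loses to A); the cycle A beats E beats B beats A rules out a Condorcet winner.

none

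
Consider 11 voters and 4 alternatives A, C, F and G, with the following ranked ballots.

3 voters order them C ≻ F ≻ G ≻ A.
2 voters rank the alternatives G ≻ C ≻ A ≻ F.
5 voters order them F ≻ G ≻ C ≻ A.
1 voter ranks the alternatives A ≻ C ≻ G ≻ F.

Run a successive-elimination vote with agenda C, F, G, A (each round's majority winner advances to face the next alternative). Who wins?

G

Round 1: C vs F — 6–5, C advances.
Round 2: C vs G — 4–7, G advances.
Round 3: G vs A — 10–1, G advances.
The agenda winner is G.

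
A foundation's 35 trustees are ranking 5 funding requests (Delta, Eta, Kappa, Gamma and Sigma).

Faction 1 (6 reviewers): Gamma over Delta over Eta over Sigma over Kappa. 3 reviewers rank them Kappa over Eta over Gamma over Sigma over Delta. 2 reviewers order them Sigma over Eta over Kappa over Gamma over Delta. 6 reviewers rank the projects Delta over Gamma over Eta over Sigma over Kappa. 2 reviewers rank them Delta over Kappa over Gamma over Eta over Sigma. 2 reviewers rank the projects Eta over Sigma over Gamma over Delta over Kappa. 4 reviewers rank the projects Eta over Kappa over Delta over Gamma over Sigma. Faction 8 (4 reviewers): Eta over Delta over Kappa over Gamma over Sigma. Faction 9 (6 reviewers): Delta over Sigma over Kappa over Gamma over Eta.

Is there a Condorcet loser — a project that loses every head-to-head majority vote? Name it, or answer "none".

none

Head-to-head results (35 reviewers):
Delta vs Eta: Delta, 20–15.
Delta vs Kappa: 26 to 9, Delta.
Delta vs Gamma: 6+2+4+4+6 = 22 for Delta, 13 for Gamma — Delta by 22–13.
Delta vs Sigma: 28 to 7, Delta.
Eta vs Kappa: Eta preferred on 6+2+6+2+4+4 = 24 ballots; Eta wins 24–11.
Eta vs Gamma: Gamma wins 20–15.
Eta vs Sigma: Eta, 27–8.
Kappa vs Gamma: 21 to 14, Kappa.
Kappa–Sigma: Sigma 22–13.
Gamma vs Sigma: Gamma preferred on 6+3+6+2+4+4 = 25 ballots; Gamma wins 25–10.
Each project has at least one pairwise win (Delta beats Eta; Eta beats Kappa; Kappa beats Gamma; Gamma beats Eta; Sigma beats Kappa) — no Condorcet loser.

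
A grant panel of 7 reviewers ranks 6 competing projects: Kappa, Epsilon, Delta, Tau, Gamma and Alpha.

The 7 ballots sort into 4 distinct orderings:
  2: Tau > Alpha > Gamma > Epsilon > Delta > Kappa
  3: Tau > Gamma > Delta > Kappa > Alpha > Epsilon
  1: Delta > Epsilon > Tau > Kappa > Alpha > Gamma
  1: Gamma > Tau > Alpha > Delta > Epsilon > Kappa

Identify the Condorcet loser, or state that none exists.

Pairwise majorities:
Kappa vs Epsilon: Epsilon wins 4–3.
Kappa vs Delta: Delta wins 7–0.
Kappa–Tau: Tau 7–0.
Kappa vs Gamma: Kappa preferred on 1 ballot; Gamma wins 6–1.
Kappa vs Alpha: Kappa preferred on 3+1 = 4 ballots; Kappa wins 4–3.
Epsilon vs Delta: 2 for Epsilon, 5 for Delta — Delta by 5–2.
Epsilon vs Tau: 1 for Epsilon, 6 for Tau — Tau by 6–1.
Epsilon vs Gamma: 1 to 6, Gamma.
Epsilon vs Alpha: Alpha wins 6–1.
Delta vs Tau: Tau wins 6–1.
Delta vs Gamma: Delta is ranked higher on 1 ballot, Gamma on 6. Gamma wins 6–1.
Delta vs Alpha: 4 to 3, Delta.
Tau vs Gamma: Tau preferred on 2+3+1 = 6 ballots; Tau wins 6–1.
Tau vs Alpha: Tau, 7–0.
Gamma vs Alpha: Gamma preferred on 3+1 = 4 ballots; Gamma wins 4–3.
Each project has at least one pairwise win (Kappa beats Alpha; Epsilon beats Kappa; Delta beats Kappa; Tau beats Kappa; Gamma beats Kappa; Alpha beats Epsilon) — no Condorcet loser.

none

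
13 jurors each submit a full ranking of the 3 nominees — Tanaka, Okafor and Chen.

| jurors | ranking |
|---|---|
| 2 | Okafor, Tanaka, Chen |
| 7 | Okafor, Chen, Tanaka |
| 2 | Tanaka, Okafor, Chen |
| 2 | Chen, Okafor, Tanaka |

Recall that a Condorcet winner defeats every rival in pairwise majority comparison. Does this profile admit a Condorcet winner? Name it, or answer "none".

Pairwise majorities:
Tanaka vs Okafor: 2 for Tanaka, 11 for Okafor — Okafor by 11–2.
Tanaka vs Chen: Tanaka is ranked higher on 2+2 = 4 ballots, Chen on 9. Chen wins 9–4.
Okafor vs Chen: Okafor is ranked higher on 2+7+2 = 11 ballots, Chen on 2. Okafor wins 11–2.
Okafor wins every pairwise contest, so Okafor is the Condorcet winner.

Okafor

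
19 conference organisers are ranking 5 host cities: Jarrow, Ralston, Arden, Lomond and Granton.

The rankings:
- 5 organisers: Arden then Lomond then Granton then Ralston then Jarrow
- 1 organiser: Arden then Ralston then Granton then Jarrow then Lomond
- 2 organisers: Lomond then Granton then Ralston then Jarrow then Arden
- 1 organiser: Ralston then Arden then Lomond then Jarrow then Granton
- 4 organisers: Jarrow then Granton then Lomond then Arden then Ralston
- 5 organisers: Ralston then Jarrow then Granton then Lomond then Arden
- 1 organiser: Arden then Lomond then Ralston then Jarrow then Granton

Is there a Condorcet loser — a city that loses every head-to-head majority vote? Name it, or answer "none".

none

Pairwise majorities:
Jarrow vs Ralston: Jarrow is ranked higher on 4 ballots, Ralston on 15. Ralston wins 15–4.
Jarrow vs Arden: Jarrow is ranked higher on 2+4+5 = 11 ballots, Arden on 8. Jarrow wins 11–8.
Jarrow vs Lomond: Jarrow preferred on 1+4+5 = 10 ballots; Jarrow wins 10–9.
Jarrow vs Granton: 1+4+5+1 = 11 for Jarrow, 8 for Granton — Jarrow by 11–8.
Ralston vs Arden: Ralston is ranked higher on 2+1+5 = 8 ballots, Arden on 11. Arden wins 11–8.
Ralston vs Lomond: 7 to 12, Lomond.
Ralston vs Granton: Ralston is ranked higher on 1+1+5+1 = 8 ballots, Granton on 11. Granton wins 11–8.
Arden vs Lomond: Lomond wins 11–8.
Arden vs Granton: 8 to 11, Granton.
Lomond vs Granton: Granton wins 10–9.
Every city wins at least one matchup (Jarrow beats Arden; Ralston beats Jarrow; Arden beats Ralston; Lomond beats Ralston; Granton beats Ralston), so there is no Condorcet loser.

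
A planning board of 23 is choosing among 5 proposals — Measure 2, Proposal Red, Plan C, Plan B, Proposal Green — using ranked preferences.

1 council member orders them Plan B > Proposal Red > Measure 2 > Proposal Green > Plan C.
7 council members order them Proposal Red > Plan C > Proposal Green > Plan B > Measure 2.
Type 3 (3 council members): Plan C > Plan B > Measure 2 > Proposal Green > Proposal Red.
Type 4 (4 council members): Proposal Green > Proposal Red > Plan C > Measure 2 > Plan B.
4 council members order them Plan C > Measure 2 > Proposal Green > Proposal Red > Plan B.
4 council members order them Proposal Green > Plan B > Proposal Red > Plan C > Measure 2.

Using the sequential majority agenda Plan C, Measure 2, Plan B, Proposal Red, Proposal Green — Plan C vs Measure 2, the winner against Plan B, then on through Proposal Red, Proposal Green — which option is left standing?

Proposal Green

Round 1: Plan C vs Measure 2 — 22–1, Plan C advances.
Round 2: Plan C vs Plan B — 18–5, Plan C advances.
Round 3: Plan C vs Proposal Red — 7–16, Proposal Red advances.
Round 4: Proposal Red vs Proposal Green — 8–15, Proposal Green advances.
Proposal Green survives the agenda.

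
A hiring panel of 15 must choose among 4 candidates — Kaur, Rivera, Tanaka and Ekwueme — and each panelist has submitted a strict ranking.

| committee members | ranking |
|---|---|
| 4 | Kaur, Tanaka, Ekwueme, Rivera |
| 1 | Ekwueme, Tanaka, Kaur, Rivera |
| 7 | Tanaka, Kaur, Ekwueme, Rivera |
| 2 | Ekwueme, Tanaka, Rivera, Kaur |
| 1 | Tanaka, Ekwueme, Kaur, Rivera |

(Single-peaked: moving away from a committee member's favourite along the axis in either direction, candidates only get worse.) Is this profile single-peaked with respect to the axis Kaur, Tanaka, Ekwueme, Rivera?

yes

Axis positions: Kaur=1, Tanaka=2, Ekwueme=3, Rivera=4.
Bloc 1 (peak Kaur at position 1): ranking walks positions 1-2-3-4, expanding outward from the peak — single-peaked.
Bloc 2 (peak Ekwueme at position 3): ranking walks positions 3-2-1-4, expanding outward from the peak — single-peaked.
Bloc 3 (peak Tanaka at position 2): ranking walks positions 2-1-3-4, expanding outward from the peak — single-peaked.
Bloc 4 (peak Ekwueme at position 3): ranking walks positions 3-2-4-1, expanding outward from the peak — single-peaked.
Bloc 5 (peak Tanaka at position 2): ranking walks positions 2-3-1-4, expanding outward from the peak — single-peaked.
Every ranking is single-peaked on this axis.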